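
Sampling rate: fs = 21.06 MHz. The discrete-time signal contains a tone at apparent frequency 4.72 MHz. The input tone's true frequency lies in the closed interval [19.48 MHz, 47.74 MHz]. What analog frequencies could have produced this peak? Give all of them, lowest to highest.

Frequencies that alias to 4.72 MHz are k·fs ± 4.72 MHz for integer k ≥ 0.
k=0: 4.72 MHz.
k=1: 16.34 MHz, 25.78 MHz.
k=2: 37.4 MHz, 46.84 MHz.
k=3: 58.46 MHz, 67.9 MHz.
Within [19.48 MHz, 47.74 MHz]: 25.78 MHz, 37.4 MHz, 46.84 MHz.

25.78 MHz, 37.4 MHz, 46.84 MHz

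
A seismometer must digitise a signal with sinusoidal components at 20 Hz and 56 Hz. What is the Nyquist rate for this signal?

112 Hz

Highest-frequency component: 56 Hz.
Nyquist rate = 2 × 56 Hz = 112 Hz.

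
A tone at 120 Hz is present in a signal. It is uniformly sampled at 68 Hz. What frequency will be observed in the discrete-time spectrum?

16 Hz

120 Hz mod fs = 52 Hz.
52 Hz > fs/2 = 34 Hz, folds to fs − 52 Hz = 16 Hz.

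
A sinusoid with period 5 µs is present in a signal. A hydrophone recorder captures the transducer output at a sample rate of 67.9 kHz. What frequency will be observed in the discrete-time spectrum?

3.7 kHz

T = 5 µs → f = 1/T = 200 kHz.
200 kHz mod fs = 64.2 kHz.
64.2 kHz > fs/2 = 33.95 kHz, folds to fs − 64.2 kHz = 3.7 kHz.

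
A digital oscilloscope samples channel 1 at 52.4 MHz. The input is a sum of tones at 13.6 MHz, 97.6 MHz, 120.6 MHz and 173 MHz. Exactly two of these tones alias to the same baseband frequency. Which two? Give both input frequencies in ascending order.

fs/2 = 26.2 MHz.
13.6 MHz ≤ fs/2 = 26.2 MHz, passes unchanged.
97.6 MHz mod fs = 45.2 MHz.
45.2 MHz > fs/2 = 26.2 MHz, folds to fs − 45.2 MHz = 7.2 MHz.
120.6 MHz mod fs = 15.8 MHz.
15.8 MHz ≤ fs/2 = 26.2 MHz, appears at 15.8 MHz.
173 MHz mod fs = 15.8 MHz.
15.8 MHz ≤ fs/2 = 26.2 MHz, appears at 15.8 MHz.
120.6 MHz and 173 MHz both map to 15.8 MHz.

120.6 MHz, 173 MHz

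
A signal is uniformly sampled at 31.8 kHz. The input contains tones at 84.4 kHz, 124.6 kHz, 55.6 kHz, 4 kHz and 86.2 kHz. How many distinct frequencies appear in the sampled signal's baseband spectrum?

fs/2 = 15.9 kHz.
84.4 kHz mod fs = 20.8 kHz.
20.8 kHz > fs/2 = 15.9 kHz, folds to fs − 20.8 kHz = 11 kHz.
124.6 kHz mod fs = 29.2 kHz.
29.2 kHz > fs/2 = 15.9 kHz, folds to fs − 29.2 kHz = 2.6 kHz.
55.6 kHz mod fs = 23.8 kHz.
23.8 kHz > fs/2 = 15.9 kHz, folds to fs − 23.8 kHz = 8 kHz.
4 kHz ≤ fs/2 = 15.9 kHz, passes unchanged.
86.2 kHz mod fs = 22.6 kHz.
22.6 kHz > fs/2 = 15.9 kHz, folds to fs − 22.6 kHz = 9.2 kHz.
Distinct values: {2.6 kHz, 4 kHz, 8 kHz, 9.2 kHz, 11 kHz} → 5.

5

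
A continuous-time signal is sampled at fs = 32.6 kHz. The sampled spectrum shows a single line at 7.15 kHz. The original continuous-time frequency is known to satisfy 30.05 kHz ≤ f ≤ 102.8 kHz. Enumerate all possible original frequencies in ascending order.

39.75 kHz, 58.05 kHz, 72.35 kHz, 90.65 kHz

Frequencies that alias to 7.15 kHz are k·fs ± 7.15 kHz for integer k ≥ 0.
k=0: 7.15 kHz.
k=1: 25.45 kHz, 39.75 kHz.
k=2: 58.05 kHz, 72.35 kHz.
k=3: 90.65 kHz, 104.95 kHz.
k=4: 123.25 kHz, 137.55 kHz.
Within [30.05 kHz, 102.8 kHz]: 39.75 kHz, 58.05 kHz, 72.35 kHz, 90.65 kHz.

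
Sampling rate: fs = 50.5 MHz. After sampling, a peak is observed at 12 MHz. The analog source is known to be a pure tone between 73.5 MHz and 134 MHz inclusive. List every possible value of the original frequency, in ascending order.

89 MHz, 113 MHz

Frequencies that alias to 12 MHz are k·fs ± 12 MHz for integer k ≥ 0.
k=0: 12 MHz.
k=1: 38.5 MHz, 62.5 MHz.
k=2: 89 MHz, 113 MHz.
k=3: 139.5 MHz, 163.5 MHz.
Within [73.5 MHz, 134 MHz]: 89 MHz, 113 MHz.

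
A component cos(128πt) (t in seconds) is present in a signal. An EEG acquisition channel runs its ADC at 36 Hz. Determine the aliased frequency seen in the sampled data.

8 Hz

ω = 128π rad/s → f = ω/(2π) = 64 Hz.
64 Hz mod fs = 28 Hz.
28 Hz > fs/2 = 18 Hz, folds to fs − 28 Hz = 8 Hz.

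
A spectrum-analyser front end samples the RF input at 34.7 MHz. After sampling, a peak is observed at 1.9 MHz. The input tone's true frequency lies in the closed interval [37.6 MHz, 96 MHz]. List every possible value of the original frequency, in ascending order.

Frequencies that alias to 1.9 MHz are k·fs ± 1.9 MHz for integer k ≥ 0.
k=0: 1.9 MHz.
k=1: 32.8 MHz, 36.6 MHz.
k=2: 67.5 MHz, 71.3 MHz.
k=3: 102.2 MHz, 106 MHz.
Within [37.6 MHz, 96 MHz]: 67.5 MHz, 71.3 MHz.

67.5 MHz, 71.3 MHz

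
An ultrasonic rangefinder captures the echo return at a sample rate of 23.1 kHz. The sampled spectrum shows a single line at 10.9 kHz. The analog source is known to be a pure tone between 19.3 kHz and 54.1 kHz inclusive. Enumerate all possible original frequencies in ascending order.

Frequencies that alias to 10.9 kHz are k·fs ± 10.9 kHz for integer k ≥ 0.
k=0: 10.9 kHz.
k=1: 12.2 kHz, 34 kHz.
k=2: 35.3 kHz, 57.1 kHz.
k=3: 58.4 kHz, 80.2 kHz.
Within [19.3 kHz, 54.1 kHz]: 34 kHz, 35.3 kHz.

34 kHz, 35.3 kHz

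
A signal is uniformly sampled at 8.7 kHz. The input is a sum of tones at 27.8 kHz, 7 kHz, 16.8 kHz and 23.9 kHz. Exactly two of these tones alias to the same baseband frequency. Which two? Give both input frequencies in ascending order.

fs/2 = 4.35 kHz.
27.8 kHz mod fs = 1.7 kHz.
1.7 kHz ≤ fs/2 = 4.35 kHz, appears at 1.7 kHz.
7 kHz > fs/2 = 4.35 kHz, folds to fs − 7 kHz = 1.7 kHz.
16.8 kHz mod fs = 8.1 kHz.
8.1 kHz > fs/2 = 4.35 kHz, folds to fs − 8.1 kHz = 0.6 kHz.
23.9 kHz mod fs = 6.5 kHz.
6.5 kHz > fs/2 = 4.35 kHz, folds to fs − 6.5 kHz = 2.2 kHz.
7 kHz and 27.8 kHz both map to 1.7 kHz.

7 kHz, 27.8 kHz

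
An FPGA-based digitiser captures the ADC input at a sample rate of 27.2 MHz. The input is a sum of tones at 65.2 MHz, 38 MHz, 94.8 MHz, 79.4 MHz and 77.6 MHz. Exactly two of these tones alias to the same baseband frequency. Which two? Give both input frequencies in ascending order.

38 MHz, 65.2 MHz

fs/2 = 13.6 MHz.
65.2 MHz mod fs = 10.8 MHz.
10.8 MHz ≤ fs/2 = 13.6 MHz, appears at 10.8 MHz.
38 MHz mod fs = 10.8 MHz.
10.8 MHz ≤ fs/2 = 13.6 MHz, appears at 10.8 MHz.
94.8 MHz mod fs = 13.2 MHz.
13.2 MHz ≤ fs/2 = 13.6 MHz, appears at 13.2 MHz.
79.4 MHz mod fs = 25 MHz.
25 MHz > fs/2 = 13.6 MHz, folds to fs − 25 MHz = 2.2 MHz.
77.6 MHz mod fs = 23.2 MHz.
23.2 MHz > fs/2 = 13.6 MHz, folds to fs − 23.2 MHz = 4 MHz.
38 MHz and 65.2 MHz both map to 10.8 MHz.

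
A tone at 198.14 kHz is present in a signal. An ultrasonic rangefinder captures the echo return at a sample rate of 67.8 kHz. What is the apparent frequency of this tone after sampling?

5.26 kHz

198.14 kHz mod fs = 62.54 kHz.
62.54 kHz > fs/2 = 33.9 kHz, folds to fs − 62.54 kHz = 5.26 kHz.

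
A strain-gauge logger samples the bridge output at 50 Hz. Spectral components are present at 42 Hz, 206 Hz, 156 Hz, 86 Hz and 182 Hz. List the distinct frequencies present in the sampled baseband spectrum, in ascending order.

fs/2 = 25 Hz.
42 Hz > fs/2 = 25 Hz, folds to fs − 42 Hz = 8 Hz.
206 Hz mod fs = 6 Hz.
6 Hz ≤ fs/2 = 25 Hz, appears at 6 Hz.
156 Hz mod fs = 6 Hz.
6 Hz ≤ fs/2 = 25 Hz, appears at 6 Hz.
86 Hz mod fs = 36 Hz.
36 Hz > fs/2 = 25 Hz, folds to fs − 36 Hz = 14 Hz.
182 Hz mod fs = 32 Hz.
32 Hz > fs/2 = 25 Hz, folds to fs − 32 Hz = 18 Hz.
Distinct values: {6 Hz, 8 Hz, 14 Hz, 18 Hz}.

6 Hz, 8 Hz, 14 Hz, 18 Hz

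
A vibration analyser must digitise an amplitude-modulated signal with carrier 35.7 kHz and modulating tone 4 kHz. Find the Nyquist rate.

79.4 kHz

AM sidebands sit at fc ± fm = 31.7 kHz and 39.7 kHz.
Highest-frequency component: 39.7 kHz.
Nyquist rate = 2 × 39.7 kHz = 79.4 kHz.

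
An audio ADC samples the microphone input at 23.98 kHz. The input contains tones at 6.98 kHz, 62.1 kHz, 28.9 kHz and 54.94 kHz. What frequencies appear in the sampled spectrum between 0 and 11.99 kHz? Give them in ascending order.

fs/2 = 11.99 kHz.
6.98 kHz ≤ fs/2 = 11.99 kHz, passes unchanged.
62.1 kHz mod fs = 14.14 kHz.
14.14 kHz > fs/2 = 11.99 kHz, folds to fs − 14.14 kHz = 9.84 kHz.
28.9 kHz mod fs = 4.92 kHz.
4.92 kHz ≤ fs/2 = 11.99 kHz, appears at 4.92 kHz.
54.94 kHz mod fs = 6.98 kHz.
6.98 kHz ≤ fs/2 = 11.99 kHz, appears at 6.98 kHz.
Distinct values: {4.92 kHz, 6.98 kHz, 9.84 kHz}.

4.92 kHz, 6.98 kHz, 9.84 kHz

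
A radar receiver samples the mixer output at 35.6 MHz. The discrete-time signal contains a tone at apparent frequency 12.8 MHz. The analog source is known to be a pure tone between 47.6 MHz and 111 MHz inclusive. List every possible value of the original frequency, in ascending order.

Frequencies that alias to 12.8 MHz are k·fs ± 12.8 MHz for integer k ≥ 0.
k=0: 12.8 MHz.
k=1: 22.8 MHz, 48.4 MHz.
k=2: 58.4 MHz, 84 MHz.
k=3: 94 MHz, 119.6 MHz.
k=4: 129.6 MHz, 155.2 MHz.
Within [47.6 MHz, 111 MHz]: 48.4 MHz, 58.4 MHz, 84 MHz, 94 MHz.

48.4 MHz, 58.4 MHz, 84 MHz, 94 MHz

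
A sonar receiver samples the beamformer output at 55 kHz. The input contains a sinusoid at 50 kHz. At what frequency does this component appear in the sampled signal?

50 kHz > fs/2 = 27.5 kHz, folds to fs − 50 kHz = 5 kHz.

5 kHz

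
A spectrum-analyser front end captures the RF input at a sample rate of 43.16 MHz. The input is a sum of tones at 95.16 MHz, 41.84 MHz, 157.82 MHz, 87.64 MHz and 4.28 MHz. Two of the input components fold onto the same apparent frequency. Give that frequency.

fs/2 = 21.58 MHz.
95.16 MHz mod fs = 8.84 MHz.
8.84 MHz ≤ fs/2 = 21.58 MHz, appears at 8.84 MHz.
41.84 MHz > fs/2 = 21.58 MHz, folds to fs − 41.84 MHz = 1.32 MHz.
157.82 MHz mod fs = 28.34 MHz.
28.34 MHz > fs/2 = 21.58 MHz, folds to fs − 28.34 MHz = 14.82 MHz.
87.64 MHz mod fs = 1.32 MHz.
1.32 MHz ≤ fs/2 = 21.58 MHz, appears at 1.32 MHz.
4.28 MHz ≤ fs/2 = 21.58 MHz, passes unchanged.
41.84 MHz and 87.64 MHz both map to 1.32 MHz.

1.32 MHz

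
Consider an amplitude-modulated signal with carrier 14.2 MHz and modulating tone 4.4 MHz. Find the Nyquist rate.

37.2 MHz

AM sidebands sit at fc ± fm = 9.8 MHz and 18.6 MHz.
Highest-frequency component: 18.6 MHz.
Nyquist rate = 2 × 18.6 MHz = 37.2 MHz.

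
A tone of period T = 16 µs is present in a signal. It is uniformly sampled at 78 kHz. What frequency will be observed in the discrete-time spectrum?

T = 16 µs → f = 1/T = 62.5 kHz.
62.5 kHz > fs/2 = 39 kHz, folds to fs − 62.5 kHz = 15.5 kHz.

15.5 kHz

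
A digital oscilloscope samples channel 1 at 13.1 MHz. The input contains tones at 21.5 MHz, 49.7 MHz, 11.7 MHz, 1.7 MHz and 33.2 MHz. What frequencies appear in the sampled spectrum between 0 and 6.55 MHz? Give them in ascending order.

fs/2 = 6.55 MHz.
21.5 MHz mod fs = 8.4 MHz.
8.4 MHz > fs/2 = 6.55 MHz, folds to fs − 8.4 MHz = 4.7 MHz.
49.7 MHz mod fs = 10.4 MHz.
10.4 MHz > fs/2 = 6.55 MHz, folds to fs − 10.4 MHz = 2.7 MHz.
11.7 MHz > fs/2 = 6.55 MHz, folds to fs − 11.7 MHz = 1.4 MHz.
1.7 MHz ≤ fs/2 = 6.55 MHz, passes unchanged.
33.2 MHz mod fs = 7 MHz.
7 MHz > fs/2 = 6.55 MHz, folds to fs − 7 MHz = 6.1 MHz.
Distinct values: {1.4 MHz, 1.7 MHz, 2.7 MHz, 4.7 MHz, 6.1 MHz}.

1.4 MHz, 1.7 MHz, 2.7 MHz, 4.7 MHz, 6.1 MHz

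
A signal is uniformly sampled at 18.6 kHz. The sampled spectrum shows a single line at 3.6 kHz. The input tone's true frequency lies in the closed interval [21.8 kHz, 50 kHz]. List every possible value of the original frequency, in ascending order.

22.2 kHz, 33.6 kHz, 40.8 kHz

Frequencies that alias to 3.6 kHz are k·fs ± 3.6 kHz for integer k ≥ 0.
k=0: 3.6 kHz.
k=1: 15 kHz, 22.2 kHz.
k=2: 33.6 kHz, 40.8 kHz.
k=3: 52.2 kHz, 59.4 kHz.
Within [21.8 kHz, 50 kHz]: 22.2 kHz, 33.6 kHz, 40.8 kHz.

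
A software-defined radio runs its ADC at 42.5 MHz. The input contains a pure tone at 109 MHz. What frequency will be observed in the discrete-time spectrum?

109 MHz mod fs = 24 MHz.
24 MHz > fs/2 = 21.25 MHz, folds to fs − 24 MHz = 18.5 MHz.

18.5 MHz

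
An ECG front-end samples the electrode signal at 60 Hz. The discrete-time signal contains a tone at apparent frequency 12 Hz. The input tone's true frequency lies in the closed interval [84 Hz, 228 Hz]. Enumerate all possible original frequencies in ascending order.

Frequencies that alias to 12 Hz are k·fs ± 12 Hz for integer k ≥ 0.
k=0: 12 Hz.
k=1: 48 Hz, 72 Hz.
k=2: 108 Hz, 132 Hz.
k=3: 168 Hz, 192 Hz.
k=4: 228 Hz, 252 Hz.
k=5: 288 Hz, 312 Hz.
Within [84 Hz, 228 Hz]: 108 Hz, 132 Hz, 168 Hz, 192 Hz, 228 Hz.

108 Hz, 132 Hz, 168 Hz, 192 Hz, 228 Hz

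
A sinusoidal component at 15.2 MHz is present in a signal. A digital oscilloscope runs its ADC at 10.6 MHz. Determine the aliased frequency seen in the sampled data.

4.6 MHz

15.2 MHz mod fs = 4.6 MHz.
4.6 MHz ≤ fs/2 = 5.3 MHz, appears at 4.6 MHz.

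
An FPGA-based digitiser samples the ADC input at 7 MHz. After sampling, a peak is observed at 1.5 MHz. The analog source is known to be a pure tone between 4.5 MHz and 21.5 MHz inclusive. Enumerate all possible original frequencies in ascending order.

Frequencies that alias to 1.5 MHz are k·fs ± 1.5 MHz for integer k ≥ 0.
k=0: 1.5 MHz.
k=1: 5.5 MHz, 8.5 MHz.
k=2: 12.5 MHz, 15.5 MHz.
k=3: 19.5 MHz, 22.5 MHz.
k=4: 26.5 MHz, 29.5 MHz.
Within [4.5 MHz, 21.5 MHz]: 5.5 MHz, 8.5 MHz, 12.5 MHz, 15.5 MHz, 19.5 MHz.

5.5 MHz, 8.5 MHz, 12.5 MHz, 15.5 MHz, 19.5 MHz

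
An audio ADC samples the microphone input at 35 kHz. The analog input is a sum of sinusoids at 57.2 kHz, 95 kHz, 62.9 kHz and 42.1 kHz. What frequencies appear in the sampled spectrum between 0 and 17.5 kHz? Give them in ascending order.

7.1 kHz, 10 kHz, 12.8 kHz

fs/2 = 17.5 kHz.
57.2 kHz mod fs = 22.2 kHz.
22.2 kHz > fs/2 = 17.5 kHz, folds to fs − 22.2 kHz = 12.8 kHz.
95 kHz mod fs = 25 kHz.
25 kHz > fs/2 = 17.5 kHz, folds to fs − 25 kHz = 10 kHz.
62.9 kHz mod fs = 27.9 kHz.
27.9 kHz > fs/2 = 17.5 kHz, folds to fs − 27.9 kHz = 7.1 kHz.
42.1 kHz mod fs = 7.1 kHz.
7.1 kHz ≤ fs/2 = 17.5 kHz, appears at 7.1 kHz.
Distinct values: {7.1 kHz, 10 kHz, 12.8 kHz}.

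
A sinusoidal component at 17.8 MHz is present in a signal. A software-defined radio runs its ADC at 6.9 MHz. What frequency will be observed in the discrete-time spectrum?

17.8 MHz mod fs = 4 MHz.
4 MHz > fs/2 = 3.45 MHz, folds to fs − 4 MHz = 2.9 MHz.

2.9 MHz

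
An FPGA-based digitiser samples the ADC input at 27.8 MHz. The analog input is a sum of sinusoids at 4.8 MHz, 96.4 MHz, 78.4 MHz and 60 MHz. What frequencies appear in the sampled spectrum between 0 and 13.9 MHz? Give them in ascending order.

fs/2 = 13.9 MHz.
4.8 MHz ≤ fs/2 = 13.9 MHz, passes unchanged.
96.4 MHz mod fs = 13 MHz.
13 MHz ≤ fs/2 = 13.9 MHz, appears at 13 MHz.
78.4 MHz mod fs = 22.8 MHz.
22.8 MHz > fs/2 = 13.9 MHz, folds to fs − 22.8 MHz = 5 MHz.
60 MHz mod fs = 4.4 MHz.
4.4 MHz ≤ fs/2 = 13.9 MHz, appears at 4.4 MHz.
Distinct values: {4.4 MHz, 4.8 MHz, 5 MHz, 13 MHz}.

4.4 MHz, 4.8 MHz, 5 MHz, 13 MHz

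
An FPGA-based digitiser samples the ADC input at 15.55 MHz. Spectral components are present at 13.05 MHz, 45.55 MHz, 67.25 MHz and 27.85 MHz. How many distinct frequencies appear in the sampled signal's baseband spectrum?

fs/2 = 7.775 MHz.
13.05 MHz > fs/2 = 7.775 MHz, folds to fs − 13.05 MHz = 2.5 MHz.
45.55 MHz mod fs = 14.45 MHz.
14.45 MHz > fs/2 = 7.775 MHz, folds to fs − 14.45 MHz = 1.1 MHz.
67.25 MHz mod fs = 5.05 MHz.
5.05 MHz ≤ fs/2 = 7.775 MHz, appears at 5.05 MHz.
27.85 MHz mod fs = 12.3 MHz.
12.3 MHz > fs/2 = 7.775 MHz, folds to fs − 12.3 MHz = 3.25 MHz.
Distinct values: {1.1 MHz, 2.5 MHz, 3.25 MHz, 5.05 MHz} → 4.

4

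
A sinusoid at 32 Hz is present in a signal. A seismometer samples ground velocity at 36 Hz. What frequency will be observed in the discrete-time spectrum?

32 Hz > fs/2 = 18 Hz, folds to fs − 32 Hz = 4 Hz.

4 Hz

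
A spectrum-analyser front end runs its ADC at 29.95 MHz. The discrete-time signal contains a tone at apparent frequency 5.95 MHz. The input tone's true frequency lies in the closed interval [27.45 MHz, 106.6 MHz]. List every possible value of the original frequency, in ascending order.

Frequencies that alias to 5.95 MHz are k·fs ± 5.95 MHz for integer k ≥ 0.
k=0: 5.95 MHz.
k=1: 24 MHz, 35.9 MHz.
k=2: 53.95 MHz, 65.85 MHz.
k=3: 83.9 MHz, 95.8 MHz.
k=4: 113.85 MHz, 125.75 MHz.
Within [27.45 MHz, 106.6 MHz]: 35.9 MHz, 53.95 MHz, 65.85 MHz, 83.9 MHz, 95.8 MHz.

35.9 MHz, 53.95 MHz, 65.85 MHz, 83.9 MHz, 95.8 MHz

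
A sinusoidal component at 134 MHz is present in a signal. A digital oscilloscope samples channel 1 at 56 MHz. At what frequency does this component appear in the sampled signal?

22 MHz

134 MHz mod fs = 22 MHz.
22 MHz ≤ fs/2 = 28 MHz, appears at 22 MHz.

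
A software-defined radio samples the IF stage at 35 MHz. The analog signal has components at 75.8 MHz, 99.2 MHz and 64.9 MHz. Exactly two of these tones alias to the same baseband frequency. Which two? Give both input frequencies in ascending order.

fs/2 = 17.5 MHz.
75.8 MHz mod fs = 5.8 MHz.
5.8 MHz ≤ fs/2 = 17.5 MHz, appears at 5.8 MHz.
99.2 MHz mod fs = 29.2 MHz.
29.2 MHz > fs/2 = 17.5 MHz, folds to fs − 29.2 MHz = 5.8 MHz.
64.9 MHz mod fs = 29.9 MHz.
29.9 MHz > fs/2 = 17.5 MHz, folds to fs − 29.9 MHz = 5.1 MHz.
75.8 MHz and 99.2 MHz both map to 5.8 MHz.

75.8 MHz, 99.2 MHz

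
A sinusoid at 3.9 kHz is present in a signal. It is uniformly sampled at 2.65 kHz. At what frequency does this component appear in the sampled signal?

3.9 kHz mod fs = 1.25 kHz.
1.25 kHz ≤ fs/2 = 1.325 kHz, appears at 1.25 kHz.

1.25 kHz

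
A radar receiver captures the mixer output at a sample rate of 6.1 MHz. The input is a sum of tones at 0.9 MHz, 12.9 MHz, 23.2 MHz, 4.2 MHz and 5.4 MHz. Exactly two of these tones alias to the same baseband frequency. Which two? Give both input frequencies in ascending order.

5.4 MHz, 12.9 MHz

fs/2 = 3.05 MHz.
0.9 MHz ≤ fs/2 = 3.05 MHz, passes unchanged.
12.9 MHz mod fs = 0.7 MHz.
0.7 MHz ≤ fs/2 = 3.05 MHz, appears at 0.7 MHz.
23.2 MHz mod fs = 4.9 MHz.
4.9 MHz > fs/2 = 3.05 MHz, folds to fs − 4.9 MHz = 1.2 MHz.
4.2 MHz > fs/2 = 3.05 MHz, folds to fs − 4.2 MHz = 1.9 MHz.
5.4 MHz > fs/2 = 3.05 MHz, folds to fs − 5.4 MHz = 0.7 MHz.
5.4 MHz and 12.9 MHz both map to 0.7 MHz.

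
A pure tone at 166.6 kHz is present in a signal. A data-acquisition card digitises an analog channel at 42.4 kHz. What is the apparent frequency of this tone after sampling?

166.6 kHz mod fs = 39.4 kHz.
39.4 kHz > fs/2 = 21.2 kHz, folds to fs − 39.4 kHz = 3 kHz.

3 kHz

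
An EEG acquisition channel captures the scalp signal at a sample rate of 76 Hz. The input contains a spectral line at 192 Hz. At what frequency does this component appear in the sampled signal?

192 Hz mod fs = 40 Hz.
40 Hz > fs/2 = 38 Hz, folds to fs − 40 Hz = 36 Hz.

36 Hz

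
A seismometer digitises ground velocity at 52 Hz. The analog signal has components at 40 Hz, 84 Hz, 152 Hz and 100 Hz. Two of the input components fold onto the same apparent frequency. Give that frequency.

fs/2 = 26 Hz.
40 Hz > fs/2 = 26 Hz, folds to fs − 40 Hz = 12 Hz.
84 Hz mod fs = 32 Hz.
32 Hz > fs/2 = 26 Hz, folds to fs − 32 Hz = 20 Hz.
152 Hz mod fs = 48 Hz.
48 Hz > fs/2 = 26 Hz, folds to fs − 48 Hz = 4 Hz.
100 Hz mod fs = 48 Hz.
48 Hz > fs/2 = 26 Hz, folds to fs − 48 Hz = 4 Hz.
100 Hz and 152 Hz both map to 4 Hz.

4 Hz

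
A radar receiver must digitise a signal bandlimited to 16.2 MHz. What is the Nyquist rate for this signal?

32.4 MHz

Nyquist rate = 2 × 16.2 MHz = 32.4 MHz.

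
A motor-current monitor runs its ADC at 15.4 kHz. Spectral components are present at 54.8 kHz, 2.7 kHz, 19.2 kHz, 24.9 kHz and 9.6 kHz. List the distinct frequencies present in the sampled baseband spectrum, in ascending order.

2.7 kHz, 3.8 kHz, 5.8 kHz, 5.9 kHz, 6.8 kHz

fs/2 = 7.7 kHz.
54.8 kHz mod fs = 8.6 kHz.
8.6 kHz > fs/2 = 7.7 kHz, folds to fs − 8.6 kHz = 6.8 kHz.
2.7 kHz ≤ fs/2 = 7.7 kHz, passes unchanged.
19.2 kHz mod fs = 3.8 kHz.
3.8 kHz ≤ fs/2 = 7.7 kHz, appears at 3.8 kHz.
24.9 kHz mod fs = 9.5 kHz.
9.5 kHz > fs/2 = 7.7 kHz, folds to fs − 9.5 kHz = 5.9 kHz.
9.6 kHz > fs/2 = 7.7 kHz, folds to fs − 9.6 kHz = 5.8 kHz.
Distinct values: {2.7 kHz, 3.8 kHz, 5.8 kHz, 5.9 kHz, 6.8 kHz}.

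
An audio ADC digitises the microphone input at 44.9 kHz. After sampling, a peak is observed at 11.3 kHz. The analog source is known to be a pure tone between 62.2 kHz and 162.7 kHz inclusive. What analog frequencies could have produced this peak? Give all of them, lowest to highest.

Frequencies that alias to 11.3 kHz are k·fs ± 11.3 kHz for integer k ≥ 0.
k=0: 11.3 kHz.
k=1: 33.6 kHz, 56.2 kHz.
k=2: 78.5 kHz, 101.1 kHz.
k=3: 123.4 kHz, 146 kHz.
k=4: 168.3 kHz, 190.9 kHz.
Within [62.2 kHz, 162.7 kHz]: 78.5 kHz, 101.1 kHz, 123.4 kHz, 146 kHz.

78.5 kHz, 101.1 kHz, 123.4 kHz, 146 kHz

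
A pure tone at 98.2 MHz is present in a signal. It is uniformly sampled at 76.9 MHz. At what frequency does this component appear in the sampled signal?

98.2 MHz mod fs = 21.3 MHz.
21.3 MHz ≤ fs/2 = 38.45 MHz, appears at 21.3 MHz.

21.3 MHz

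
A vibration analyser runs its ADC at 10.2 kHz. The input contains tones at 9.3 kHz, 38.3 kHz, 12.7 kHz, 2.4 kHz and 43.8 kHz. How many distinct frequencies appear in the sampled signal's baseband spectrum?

4

fs/2 = 5.1 kHz.
9.3 kHz > fs/2 = 5.1 kHz, folds to fs − 9.3 kHz = 0.9 kHz.
38.3 kHz mod fs = 7.7 kHz.
7.7 kHz > fs/2 = 5.1 kHz, folds to fs − 7.7 kHz = 2.5 kHz.
12.7 kHz mod fs = 2.5 kHz.
2.5 kHz ≤ fs/2 = 5.1 kHz, appears at 2.5 kHz.
2.4 kHz ≤ fs/2 = 5.1 kHz, passes unchanged.
43.8 kHz mod fs = 3 kHz.
3 kHz ≤ fs/2 = 5.1 kHz, appears at 3 kHz.
Distinct values: {0.9 kHz, 2.4 kHz, 2.5 kHz, 3 kHz} → 4.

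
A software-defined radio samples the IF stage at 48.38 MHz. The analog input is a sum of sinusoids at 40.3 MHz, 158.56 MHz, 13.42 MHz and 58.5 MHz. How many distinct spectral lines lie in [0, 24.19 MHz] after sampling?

fs/2 = 24.19 MHz.
40.3 MHz > fs/2 = 24.19 MHz, folds to fs − 40.3 MHz = 8.08 MHz.
158.56 MHz mod fs = 13.42 MHz.
13.42 MHz ≤ fs/2 = 24.19 MHz, appears at 13.42 MHz.
13.42 MHz ≤ fs/2 = 24.19 MHz, passes unchanged.
58.5 MHz mod fs = 10.12 MHz.
10.12 MHz ≤ fs/2 = 24.19 MHz, appears at 10.12 MHz.
Distinct values: {8.08 MHz, 10.12 MHz, 13.42 MHz} → 3.

3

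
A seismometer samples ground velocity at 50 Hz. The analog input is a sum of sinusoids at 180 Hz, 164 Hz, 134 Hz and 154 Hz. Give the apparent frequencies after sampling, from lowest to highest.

fs/2 = 25 Hz.
180 Hz mod fs = 30 Hz.
30 Hz > fs/2 = 25 Hz, folds to fs − 30 Hz = 20 Hz.
164 Hz mod fs = 14 Hz.
14 Hz ≤ fs/2 = 25 Hz, appears at 14 Hz.
134 Hz mod fs = 34 Hz.
34 Hz > fs/2 = 25 Hz, folds to fs − 34 Hz = 16 Hz.
154 Hz mod fs = 4 Hz.
4 Hz ≤ fs/2 = 25 Hz, appears at 4 Hz.
Distinct values: {4 Hz, 14 Hz, 16 Hz, 20 Hz}.

4 Hz, 14 Hz, 16 Hz, 20 Hz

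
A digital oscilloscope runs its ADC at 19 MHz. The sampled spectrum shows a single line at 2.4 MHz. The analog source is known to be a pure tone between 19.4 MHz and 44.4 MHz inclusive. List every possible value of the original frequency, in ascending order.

Frequencies that alias to 2.4 MHz are k·fs ± 2.4 MHz for integer k ≥ 0.
k=0: 2.4 MHz.
k=1: 16.6 MHz, 21.4 MHz.
k=2: 35.6 MHz, 40.4 MHz.
k=3: 54.6 MHz, 59.4 MHz.
Within [19.4 MHz, 44.4 MHz]: 21.4 MHz, 35.6 MHz, 40.4 MHz.

21.4 MHz, 35.6 MHz, 40.4 MHz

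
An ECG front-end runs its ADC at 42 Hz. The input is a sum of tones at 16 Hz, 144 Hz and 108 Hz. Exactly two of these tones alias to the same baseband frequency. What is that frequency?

18 Hz

fs/2 = 21 Hz.
16 Hz ≤ fs/2 = 21 Hz, passes unchanged.
144 Hz mod fs = 18 Hz.
18 Hz ≤ fs/2 = 21 Hz, appears at 18 Hz.
108 Hz mod fs = 24 Hz.
24 Hz > fs/2 = 21 Hz, folds to fs − 24 Hz = 18 Hz.
108 Hz and 144 Hz both map to 18 Hz.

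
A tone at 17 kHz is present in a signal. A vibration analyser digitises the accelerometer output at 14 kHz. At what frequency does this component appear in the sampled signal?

3 kHz

17 kHz mod fs = 3 kHz.
3 kHz ≤ fs/2 = 7 kHz, appears at 3 kHz.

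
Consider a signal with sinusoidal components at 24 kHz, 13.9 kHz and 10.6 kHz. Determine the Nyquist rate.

48 kHz

Highest-frequency component: 24 kHz.
Nyquist rate = 2 × 24 kHz = 48 kHz.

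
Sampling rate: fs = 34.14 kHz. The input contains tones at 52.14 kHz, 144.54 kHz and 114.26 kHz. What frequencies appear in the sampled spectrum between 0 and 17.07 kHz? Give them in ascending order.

fs/2 = 17.07 kHz.
52.14 kHz mod fs = 18 kHz.
18 kHz > fs/2 = 17.07 kHz, folds to fs − 18 kHz = 16.14 kHz.
144.54 kHz mod fs = 7.98 kHz.
7.98 kHz ≤ fs/2 = 17.07 kHz, appears at 7.98 kHz.
114.26 kHz mod fs = 11.84 kHz.
11.84 kHz ≤ fs/2 = 17.07 kHz, appears at 11.84 kHz.
Distinct values: {7.98 kHz, 11.84 kHz, 16.14 kHz}.

7.98 kHz, 11.84 kHz, 16.14 kHz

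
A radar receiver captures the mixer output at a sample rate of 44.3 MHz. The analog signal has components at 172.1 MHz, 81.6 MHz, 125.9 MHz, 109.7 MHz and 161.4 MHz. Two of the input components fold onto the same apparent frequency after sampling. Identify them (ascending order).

81.6 MHz, 125.9 MHz

fs/2 = 22.15 MHz.
172.1 MHz mod fs = 39.2 MHz.
39.2 MHz > fs/2 = 22.15 MHz, folds to fs − 39.2 MHz = 5.1 MHz.
81.6 MHz mod fs = 37.3 MHz.
37.3 MHz > fs/2 = 22.15 MHz, folds to fs − 37.3 MHz = 7 MHz.
125.9 MHz mod fs = 37.3 MHz.
37.3 MHz > fs/2 = 22.15 MHz, folds to fs − 37.3 MHz = 7 MHz.
109.7 MHz mod fs = 21.1 MHz.
21.1 MHz ≤ fs/2 = 22.15 MHz, appears at 21.1 MHz.
161.4 MHz mod fs = 28.5 MHz.
28.5 MHz > fs/2 = 22.15 MHz, folds to fs − 28.5 MHz = 15.8 MHz.
81.6 MHz and 125.9 MHz both map to 7 MHz.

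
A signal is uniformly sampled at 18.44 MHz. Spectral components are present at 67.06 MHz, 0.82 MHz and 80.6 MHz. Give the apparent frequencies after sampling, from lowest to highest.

fs/2 = 9.22 MHz.
67.06 MHz mod fs = 11.74 MHz.
11.74 MHz > fs/2 = 9.22 MHz, folds to fs − 11.74 MHz = 6.7 MHz.
0.82 MHz ≤ fs/2 = 9.22 MHz, passes unchanged.
80.6 MHz mod fs = 6.84 MHz.
6.84 MHz ≤ fs/2 = 9.22 MHz, appears at 6.84 MHz.
Distinct values: {0.82 MHz, 6.7 MHz, 6.84 MHz}.

0.82 MHz, 6.7 MHz, 6.84 MHz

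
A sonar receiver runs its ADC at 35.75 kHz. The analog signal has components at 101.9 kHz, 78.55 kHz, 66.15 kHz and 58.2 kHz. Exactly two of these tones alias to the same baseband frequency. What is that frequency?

5.35 kHz

fs/2 = 17.875 kHz.
101.9 kHz mod fs = 30.4 kHz.
30.4 kHz > fs/2 = 17.875 kHz, folds to fs − 30.4 kHz = 5.35 kHz.
78.55 kHz mod fs = 7.05 kHz.
7.05 kHz ≤ fs/2 = 17.875 kHz, appears at 7.05 kHz.
66.15 kHz mod fs = 30.4 kHz.
30.4 kHz > fs/2 = 17.875 kHz, folds to fs − 30.4 kHz = 5.35 kHz.
58.2 kHz mod fs = 22.45 kHz.
22.45 kHz > fs/2 = 17.875 kHz, folds to fs − 22.45 kHz = 13.3 kHz.
66.15 kHz and 101.9 kHz both map to 5.35 kHz.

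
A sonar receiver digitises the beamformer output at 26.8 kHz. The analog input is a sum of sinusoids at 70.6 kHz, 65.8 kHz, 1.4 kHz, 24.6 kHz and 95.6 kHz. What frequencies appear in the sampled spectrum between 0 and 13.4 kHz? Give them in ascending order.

fs/2 = 13.4 kHz.
70.6 kHz mod fs = 17 kHz.
17 kHz > fs/2 = 13.4 kHz, folds to fs − 17 kHz = 9.8 kHz.
65.8 kHz mod fs = 12.2 kHz.
12.2 kHz ≤ fs/2 = 13.4 kHz, appears at 12.2 kHz.
1.4 kHz ≤ fs/2 = 13.4 kHz, passes unchanged.
24.6 kHz > fs/2 = 13.4 kHz, folds to fs − 24.6 kHz = 2.2 kHz.
95.6 kHz mod fs = 15.2 kHz.
15.2 kHz > fs/2 = 13.4 kHz, folds to fs − 15.2 kHz = 11.6 kHz.
Distinct values: {1.4 kHz, 2.2 kHz, 9.8 kHz, 11.6 kHz, 12.2 kHz}.

1.4 kHz, 2.2 kHz, 9.8 kHz, 11.6 kHz, 12.2 kHz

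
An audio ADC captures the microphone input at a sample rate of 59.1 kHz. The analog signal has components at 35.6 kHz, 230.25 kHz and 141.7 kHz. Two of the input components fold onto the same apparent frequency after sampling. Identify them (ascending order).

fs/2 = 29.55 kHz.
35.6 kHz > fs/2 = 29.55 kHz, folds to fs − 35.6 kHz = 23.5 kHz.
230.25 kHz mod fs = 52.95 kHz.
52.95 kHz > fs/2 = 29.55 kHz, folds to fs − 52.95 kHz = 6.15 kHz.
141.7 kHz mod fs = 23.5 kHz.
23.5 kHz ≤ fs/2 = 29.55 kHz, appears at 23.5 kHz.
35.6 kHz and 141.7 kHz both map to 23.5 kHz.

35.6 kHz, 141.7 kHz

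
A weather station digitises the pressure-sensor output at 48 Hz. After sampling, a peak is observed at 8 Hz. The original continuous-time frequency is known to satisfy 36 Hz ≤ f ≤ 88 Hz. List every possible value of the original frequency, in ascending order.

Frequencies that alias to 8 Hz are k·fs ± 8 Hz for integer k ≥ 0.
k=0: 8 Hz.
k=1: 40 Hz, 56 Hz.
k=2: 88 Hz, 104 Hz.
k=3: 136 Hz, 152 Hz.
Within [36 Hz, 88 Hz]: 40 Hz, 56 Hz, 88 Hz.

40 Hz, 56 Hz, 88 Hz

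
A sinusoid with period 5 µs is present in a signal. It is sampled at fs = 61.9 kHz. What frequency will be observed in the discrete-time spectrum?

T = 5 µs → f = 1/T = 200 kHz.
200 kHz mod fs = 14.3 kHz.
14.3 kHz ≤ fs/2 = 30.95 kHz, appears at 14.3 kHz.

14.3 kHz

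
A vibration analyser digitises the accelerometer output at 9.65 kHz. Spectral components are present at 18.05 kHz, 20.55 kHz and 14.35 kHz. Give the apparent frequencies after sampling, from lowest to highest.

fs/2 = 4.825 kHz.
18.05 kHz mod fs = 8.4 kHz.
8.4 kHz > fs/2 = 4.825 kHz, folds to fs − 8.4 kHz = 1.25 kHz.
20.55 kHz mod fs = 1.25 kHz.
1.25 kHz ≤ fs/2 = 4.825 kHz, appears at 1.25 kHz.
14.35 kHz mod fs = 4.7 kHz.
4.7 kHz ≤ fs/2 = 4.825 kHz, appears at 4.7 kHz.
Distinct values: {1.25 kHz, 4.7 kHz}.

1.25 kHz, 4.7 kHz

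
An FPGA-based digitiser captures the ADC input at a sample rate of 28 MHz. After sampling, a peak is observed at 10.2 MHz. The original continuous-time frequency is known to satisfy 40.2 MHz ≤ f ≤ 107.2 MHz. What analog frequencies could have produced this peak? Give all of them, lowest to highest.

45.8 MHz, 66.2 MHz, 73.8 MHz, 94.2 MHz, 101.8 MHz

Frequencies that alias to 10.2 MHz are k·fs ± 10.2 MHz for integer k ≥ 0.
k=0: 10.2 MHz.
k=1: 17.8 MHz, 38.2 MHz.
k=2: 45.8 MHz, 66.2 MHz.
k=3: 73.8 MHz, 94.2 MHz.
k=4: 101.8 MHz, 122.2 MHz.
k=5: 129.8 MHz, 150.2 MHz.
Within [40.2 MHz, 107.2 MHz]: 45.8 MHz, 66.2 MHz, 73.8 MHz, 94.2 MHz, 101.8 MHz.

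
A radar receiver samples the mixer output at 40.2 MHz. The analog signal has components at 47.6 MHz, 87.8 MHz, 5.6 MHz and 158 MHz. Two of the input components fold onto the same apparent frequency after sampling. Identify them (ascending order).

47.6 MHz, 87.8 MHz

fs/2 = 20.1 MHz.
47.6 MHz mod fs = 7.4 MHz.
7.4 MHz ≤ fs/2 = 20.1 MHz, appears at 7.4 MHz.
87.8 MHz mod fs = 7.4 MHz.
7.4 MHz ≤ fs/2 = 20.1 MHz, appears at 7.4 MHz.
5.6 MHz ≤ fs/2 = 20.1 MHz, passes unchanged.
158 MHz mod fs = 37.4 MHz.
37.4 MHz > fs/2 = 20.1 MHz, folds to fs − 37.4 MHz = 2.8 MHz.
47.6 MHz and 87.8 MHz both map to 7.4 MHz.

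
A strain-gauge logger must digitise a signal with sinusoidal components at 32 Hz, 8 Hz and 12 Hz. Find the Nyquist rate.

Highest-frequency component: 32 Hz.
Nyquist rate = 2 × 32 Hz = 64 Hz.

64 Hz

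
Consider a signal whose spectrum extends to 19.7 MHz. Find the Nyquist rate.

Nyquist rate = 2 × 19.7 MHz = 39.4 MHz.

39.4 MHz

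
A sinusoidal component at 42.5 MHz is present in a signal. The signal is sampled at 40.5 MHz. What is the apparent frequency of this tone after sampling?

42.5 MHz mod fs = 2 MHz.
2 MHz ≤ fs/2 = 20.25 MHz, appears at 2 MHz.

2 MHz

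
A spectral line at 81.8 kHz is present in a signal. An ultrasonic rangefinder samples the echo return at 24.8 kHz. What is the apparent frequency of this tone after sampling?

7.4 kHz

81.8 kHz mod fs = 7.4 kHz.
7.4 kHz ≤ fs/2 = 12.4 kHz, appears at 7.4 kHz.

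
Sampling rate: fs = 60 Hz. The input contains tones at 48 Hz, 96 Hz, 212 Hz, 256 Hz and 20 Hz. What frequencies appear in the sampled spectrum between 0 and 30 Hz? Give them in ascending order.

fs/2 = 30 Hz.
48 Hz > fs/2 = 30 Hz, folds to fs − 48 Hz = 12 Hz.
96 Hz mod fs = 36 Hz.
36 Hz > fs/2 = 30 Hz, folds to fs − 36 Hz = 24 Hz.
212 Hz mod fs = 32 Hz.
32 Hz > fs/2 = 30 Hz, folds to fs − 32 Hz = 28 Hz.
256 Hz mod fs = 16 Hz.
16 Hz ≤ fs/2 = 30 Hz, appears at 16 Hz.
20 Hz ≤ fs/2 = 30 Hz, passes unchanged.
Distinct values: {12 Hz, 16 Hz, 20 Hz, 24 Hz, 28 Hz}.

12 Hz, 16 Hz, 20 Hz, 24 Hz, 28 Hz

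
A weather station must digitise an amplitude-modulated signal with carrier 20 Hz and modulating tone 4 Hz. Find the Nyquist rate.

48 Hz

AM sidebands sit at fc ± fm = 16 Hz and 24 Hz.
Highest-frequency component: 24 Hz.
Nyquist rate = 2 × 24 Hz = 48 Hz.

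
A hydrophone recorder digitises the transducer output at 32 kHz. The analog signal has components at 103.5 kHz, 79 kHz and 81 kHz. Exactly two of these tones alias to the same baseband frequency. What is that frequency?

fs/2 = 16 kHz.
103.5 kHz mod fs = 7.5 kHz.
7.5 kHz ≤ fs/2 = 16 kHz, appears at 7.5 kHz.
79 kHz mod fs = 15 kHz.
15 kHz ≤ fs/2 = 16 kHz, appears at 15 kHz.
81 kHz mod fs = 17 kHz.
17 kHz > fs/2 = 16 kHz, folds to fs − 17 kHz = 15 kHz.
79 kHz and 81 kHz both map to 15 kHz.

15 kHz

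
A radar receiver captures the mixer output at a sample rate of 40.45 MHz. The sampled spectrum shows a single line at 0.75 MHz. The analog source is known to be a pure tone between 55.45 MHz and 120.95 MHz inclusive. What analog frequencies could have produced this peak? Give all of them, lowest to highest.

Frequencies that alias to 0.75 MHz are k·fs ± 0.75 MHz for integer k ≥ 0.
k=0: 0.75 MHz.
k=1: 39.7 MHz, 41.2 MHz.
k=2: 80.15 MHz, 81.65 MHz.
k=3: 120.6 MHz, 122.1 MHz.
k=4: 161.05 MHz, 162.55 MHz.
Within [55.45 MHz, 120.95 MHz]: 80.15 MHz, 81.65 MHz, 120.6 MHz.

80.15 MHz, 81.65 MHz, 120.6 MHz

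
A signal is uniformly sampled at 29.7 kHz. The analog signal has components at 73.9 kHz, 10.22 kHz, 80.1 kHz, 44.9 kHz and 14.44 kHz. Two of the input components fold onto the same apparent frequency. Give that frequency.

fs/2 = 14.85 kHz.
73.9 kHz mod fs = 14.5 kHz.
14.5 kHz ≤ fs/2 = 14.85 kHz, appears at 14.5 kHz.
10.22 kHz ≤ fs/2 = 14.85 kHz, passes unchanged.
80.1 kHz mod fs = 20.7 kHz.
20.7 kHz > fs/2 = 14.85 kHz, folds to fs − 20.7 kHz = 9 kHz.
44.9 kHz mod fs = 15.2 kHz.
15.2 kHz > fs/2 = 14.85 kHz, folds to fs − 15.2 kHz = 14.5 kHz.
14.44 kHz ≤ fs/2 = 14.85 kHz, passes unchanged.
44.9 kHz and 73.9 kHz both map to 14.5 kHz.

14.5 kHz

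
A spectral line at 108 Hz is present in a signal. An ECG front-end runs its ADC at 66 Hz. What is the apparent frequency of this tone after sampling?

108 Hz mod fs = 42 Hz.
42 Hz > fs/2 = 33 Hz, folds to fs − 42 Hz = 24 Hz.

24 Hz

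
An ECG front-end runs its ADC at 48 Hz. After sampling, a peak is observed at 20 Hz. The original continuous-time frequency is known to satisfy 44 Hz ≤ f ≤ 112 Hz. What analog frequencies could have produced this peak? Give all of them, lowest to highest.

Frequencies that alias to 20 Hz are k·fs ± 20 Hz for integer k ≥ 0.
k=0: 20 Hz.
k=1: 28 Hz, 68 Hz.
k=2: 76 Hz, 116 Hz.
k=3: 124 Hz, 164 Hz.
Within [44 Hz, 112 Hz]: 68 Hz, 76 Hz.

68 Hz, 76 Hz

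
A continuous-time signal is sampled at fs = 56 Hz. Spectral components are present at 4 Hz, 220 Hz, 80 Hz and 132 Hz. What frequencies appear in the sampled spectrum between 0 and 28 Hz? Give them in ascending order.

fs/2 = 28 Hz.
4 Hz ≤ fs/2 = 28 Hz, passes unchanged.
220 Hz mod fs = 52 Hz.
52 Hz > fs/2 = 28 Hz, folds to fs − 52 Hz = 4 Hz.
80 Hz mod fs = 24 Hz.
24 Hz ≤ fs/2 = 28 Hz, appears at 24 Hz.
132 Hz mod fs = 20 Hz.
20 Hz ≤ fs/2 = 28 Hz, appears at 20 Hz.
Distinct values: {4 Hz, 20 Hz, 24 Hz}.

4 Hz, 20 Hz, 24 Hz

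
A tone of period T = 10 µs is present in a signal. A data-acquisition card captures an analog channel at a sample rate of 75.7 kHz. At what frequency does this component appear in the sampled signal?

24.3 kHz

T = 10 µs → f = 1/T = 100 kHz.
100 kHz mod fs = 24.3 kHz.
24.3 kHz ≤ fs/2 = 37.85 kHz, appears at 24.3 kHz.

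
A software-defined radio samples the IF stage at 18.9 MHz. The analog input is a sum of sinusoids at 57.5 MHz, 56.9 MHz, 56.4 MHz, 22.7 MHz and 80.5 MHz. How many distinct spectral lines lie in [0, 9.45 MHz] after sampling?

fs/2 = 9.45 MHz.
57.5 MHz mod fs = 0.8 MHz.
0.8 MHz ≤ fs/2 = 9.45 MHz, appears at 0.8 MHz.
56.9 MHz mod fs = 0.2 MHz.
0.2 MHz ≤ fs/2 = 9.45 MHz, appears at 0.2 MHz.
56.4 MHz mod fs = 18.6 MHz.
18.6 MHz > fs/2 = 9.45 MHz, folds to fs − 18.6 MHz = 0.3 MHz.
22.7 MHz mod fs = 3.8 MHz.
3.8 MHz ≤ fs/2 = 9.45 MHz, appears at 3.8 MHz.
80.5 MHz mod fs = 4.9 MHz.
4.9 MHz ≤ fs/2 = 9.45 MHz, appears at 4.9 MHz.
Distinct values: {0.2 MHz, 0.3 MHz, 0.8 MHz, 3.8 MHz, 4.9 MHz} → 5.

5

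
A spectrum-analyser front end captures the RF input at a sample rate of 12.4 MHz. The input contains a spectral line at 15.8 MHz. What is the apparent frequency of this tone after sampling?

3.4 MHz

15.8 MHz mod fs = 3.4 MHz.
3.4 MHz ≤ fs/2 = 6.2 MHz, appears at 3.4 MHz.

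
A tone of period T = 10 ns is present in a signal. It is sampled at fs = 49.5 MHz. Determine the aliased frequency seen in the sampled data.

1 MHz

T = 10 ns → f = 1/T = 100 MHz.
100 MHz mod fs = 1 MHz.
1 MHz ≤ fs/2 = 24.75 MHz, appears at 1 MHz.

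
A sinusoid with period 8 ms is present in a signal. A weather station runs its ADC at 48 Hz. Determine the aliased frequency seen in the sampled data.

19 Hz

T = 8 ms → f = 1/T = 125 Hz.
125 Hz mod fs = 29 Hz.
29 Hz > fs/2 = 24 Hz, folds to fs − 29 Hz = 19 Hz.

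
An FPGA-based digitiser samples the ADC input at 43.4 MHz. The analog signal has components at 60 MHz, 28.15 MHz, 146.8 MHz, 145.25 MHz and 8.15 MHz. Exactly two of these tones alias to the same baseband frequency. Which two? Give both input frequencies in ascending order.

fs/2 = 21.7 MHz.
60 MHz mod fs = 16.6 MHz.
16.6 MHz ≤ fs/2 = 21.7 MHz, appears at 16.6 MHz.
28.15 MHz > fs/2 = 21.7 MHz, folds to fs − 28.15 MHz = 15.25 MHz.
146.8 MHz mod fs = 16.6 MHz.
16.6 MHz ≤ fs/2 = 21.7 MHz, appears at 16.6 MHz.
145.25 MHz mod fs = 15.05 MHz.
15.05 MHz ≤ fs/2 = 21.7 MHz, appears at 15.05 MHz.
8.15 MHz ≤ fs/2 = 21.7 MHz, passes unchanged.
60 MHz and 146.8 MHz both map to 16.6 MHz.

60 MHz, 146.8 MHz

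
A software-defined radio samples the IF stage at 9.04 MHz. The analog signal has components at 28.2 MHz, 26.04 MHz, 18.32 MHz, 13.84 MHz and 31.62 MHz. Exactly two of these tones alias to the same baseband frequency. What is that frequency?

1.08 MHz

fs/2 = 4.52 MHz.
28.2 MHz mod fs = 1.08 MHz.
1.08 MHz ≤ fs/2 = 4.52 MHz, appears at 1.08 MHz.
26.04 MHz mod fs = 7.96 MHz.
7.96 MHz > fs/2 = 4.52 MHz, folds to fs − 7.96 MHz = 1.08 MHz.
18.32 MHz mod fs = 0.24 MHz.
0.24 MHz ≤ fs/2 = 4.52 MHz, appears at 0.24 MHz.
13.84 MHz mod fs = 4.8 MHz.
4.8 MHz > fs/2 = 4.52 MHz, folds to fs − 4.8 MHz = 4.24 MHz.
31.62 MHz mod fs = 4.5 MHz.
4.5 MHz ≤ fs/2 = 4.52 MHz, appears at 4.5 MHz.
26.04 MHz and 28.2 MHz both map to 1.08 MHz.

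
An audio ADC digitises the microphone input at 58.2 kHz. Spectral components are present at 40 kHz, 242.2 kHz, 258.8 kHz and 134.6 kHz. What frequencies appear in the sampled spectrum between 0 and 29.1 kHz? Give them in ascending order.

9.4 kHz, 18.2 kHz, 26 kHz

fs/2 = 29.1 kHz.
40 kHz > fs/2 = 29.1 kHz, folds to fs − 40 kHz = 18.2 kHz.
242.2 kHz mod fs = 9.4 kHz.
9.4 kHz ≤ fs/2 = 29.1 kHz, appears at 9.4 kHz.
258.8 kHz mod fs = 26 kHz.
26 kHz ≤ fs/2 = 29.1 kHz, appears at 26 kHz.
134.6 kHz mod fs = 18.2 kHz.
18.2 kHz ≤ fs/2 = 29.1 kHz, appears at 18.2 kHz.
Distinct values: {9.4 kHz, 18.2 kHz, 26 kHz}.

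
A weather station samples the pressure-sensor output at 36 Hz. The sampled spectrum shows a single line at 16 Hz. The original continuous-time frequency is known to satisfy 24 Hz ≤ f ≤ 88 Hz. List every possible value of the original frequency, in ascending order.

52 Hz, 56 Hz, 88 Hz

Frequencies that alias to 16 Hz are k·fs ± 16 Hz for integer k ≥ 0.
k=0: 16 Hz.
k=1: 20 Hz, 52 Hz.
k=2: 56 Hz, 88 Hz.
k=3: 92 Hz, 124 Hz.
Within [24 Hz, 88 Hz]: 52 Hz, 56 Hz, 88 Hz.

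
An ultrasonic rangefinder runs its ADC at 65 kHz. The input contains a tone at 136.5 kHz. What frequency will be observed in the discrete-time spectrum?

136.5 kHz mod fs = 6.5 kHz.
6.5 kHz ≤ fs/2 = 32.5 kHz, appears at 6.5 kHz.

6.5 kHz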